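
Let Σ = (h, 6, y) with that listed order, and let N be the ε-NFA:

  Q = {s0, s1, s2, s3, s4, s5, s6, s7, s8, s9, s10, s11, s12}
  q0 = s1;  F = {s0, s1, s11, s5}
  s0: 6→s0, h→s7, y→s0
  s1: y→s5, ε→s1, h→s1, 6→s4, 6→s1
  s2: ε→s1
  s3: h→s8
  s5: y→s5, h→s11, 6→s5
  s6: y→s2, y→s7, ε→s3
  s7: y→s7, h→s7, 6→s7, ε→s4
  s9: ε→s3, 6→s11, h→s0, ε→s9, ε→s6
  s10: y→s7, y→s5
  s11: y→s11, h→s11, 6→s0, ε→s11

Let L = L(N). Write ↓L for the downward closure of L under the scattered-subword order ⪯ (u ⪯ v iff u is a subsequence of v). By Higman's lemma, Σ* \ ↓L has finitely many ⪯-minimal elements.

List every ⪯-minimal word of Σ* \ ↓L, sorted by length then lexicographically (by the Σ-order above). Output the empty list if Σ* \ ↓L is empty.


Antichain: [yh6h].

|Q|=13, |F|=4, |δ|=31 (8 ε).
min D↑ (5 st, q0=0, F={4}): 0:h→0,6→0,y→1 1:h→2,6→1,y→1 2:h→2,6→3,y→2 3:h→4,6→3,y→3 4:h→4,6→4,y→4 [Hopcroft].
'yh6h': |S_i|=[6, 5, 4, 3, 2] end={s4,s7} rej; 4/4 del acc.
1 obstructions.


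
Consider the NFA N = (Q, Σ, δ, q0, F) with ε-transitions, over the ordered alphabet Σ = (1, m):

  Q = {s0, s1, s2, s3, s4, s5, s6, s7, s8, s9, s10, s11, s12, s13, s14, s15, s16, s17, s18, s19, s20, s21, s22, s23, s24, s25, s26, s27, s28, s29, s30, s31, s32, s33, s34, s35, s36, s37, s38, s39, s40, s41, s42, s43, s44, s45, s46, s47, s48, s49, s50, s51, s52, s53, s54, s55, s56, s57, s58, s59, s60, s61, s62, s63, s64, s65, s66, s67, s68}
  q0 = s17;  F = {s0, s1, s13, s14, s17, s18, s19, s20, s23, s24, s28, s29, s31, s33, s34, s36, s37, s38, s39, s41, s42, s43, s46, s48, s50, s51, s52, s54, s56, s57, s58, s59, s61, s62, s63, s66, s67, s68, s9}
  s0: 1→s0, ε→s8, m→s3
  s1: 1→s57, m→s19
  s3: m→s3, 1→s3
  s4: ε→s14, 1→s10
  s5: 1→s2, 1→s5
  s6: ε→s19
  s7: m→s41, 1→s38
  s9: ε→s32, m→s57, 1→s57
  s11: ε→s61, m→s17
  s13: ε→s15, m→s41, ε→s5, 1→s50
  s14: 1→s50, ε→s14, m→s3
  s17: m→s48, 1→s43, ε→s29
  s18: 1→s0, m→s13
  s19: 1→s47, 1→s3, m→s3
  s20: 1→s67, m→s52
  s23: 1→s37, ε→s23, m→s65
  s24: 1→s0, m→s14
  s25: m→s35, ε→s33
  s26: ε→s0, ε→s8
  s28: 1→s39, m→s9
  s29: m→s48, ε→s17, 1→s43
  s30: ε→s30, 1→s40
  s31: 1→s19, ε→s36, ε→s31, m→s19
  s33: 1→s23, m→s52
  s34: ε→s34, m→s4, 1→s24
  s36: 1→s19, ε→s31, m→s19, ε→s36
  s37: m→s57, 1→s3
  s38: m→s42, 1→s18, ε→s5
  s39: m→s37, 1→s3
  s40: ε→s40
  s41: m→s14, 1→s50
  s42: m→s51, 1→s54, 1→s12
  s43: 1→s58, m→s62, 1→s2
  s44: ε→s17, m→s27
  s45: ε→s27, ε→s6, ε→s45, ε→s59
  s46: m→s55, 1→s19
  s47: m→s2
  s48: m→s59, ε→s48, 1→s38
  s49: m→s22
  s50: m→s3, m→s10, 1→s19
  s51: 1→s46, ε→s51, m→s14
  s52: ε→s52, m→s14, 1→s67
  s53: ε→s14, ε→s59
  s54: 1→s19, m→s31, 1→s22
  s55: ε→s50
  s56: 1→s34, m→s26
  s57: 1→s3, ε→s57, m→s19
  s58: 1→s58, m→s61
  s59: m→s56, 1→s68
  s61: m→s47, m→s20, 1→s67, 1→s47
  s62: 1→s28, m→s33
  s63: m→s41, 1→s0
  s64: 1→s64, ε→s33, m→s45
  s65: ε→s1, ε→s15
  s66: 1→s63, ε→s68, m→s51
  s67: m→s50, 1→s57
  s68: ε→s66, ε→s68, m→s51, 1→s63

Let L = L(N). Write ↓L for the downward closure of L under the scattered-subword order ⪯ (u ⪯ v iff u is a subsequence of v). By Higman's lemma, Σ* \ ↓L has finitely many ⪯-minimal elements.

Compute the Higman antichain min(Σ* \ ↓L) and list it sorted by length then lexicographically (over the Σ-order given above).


|Q|=69, |F|=39, |δ|=140 (40 ε).
min D↑ (37 st, q0=0, F={28}): 0:1→1,m→2 1:1→3,m→4 2:1→5,m→6 3:1→3,m→7 4:1→8,m→9 5:1→10,m→11 6:1→12,m→13 7:1→14,m→15 8:1→16,m→17 9:1→18,m→19 10:1→20,m→21 11:1→22,m→23 12:1→24,m→23 13:1→25,m→20 14:1→26,m→27 15:1→14,m→19 16:1→28,m→29 17:1→26,m→26 18:1→29,m→30 19:1→14,m→31 20:1→20,m→28 21:1→27,m→32 22:1→33,m→34 23:1→35,m→31 24:1→20,m→32 25:1→36,m→31 26:1→28,m→33 27:1→33,m→28 28:1→28,m→28 29:1→28,m→26 30:1→26,m→33 31:1→27,m→28 32:1→27,m→31 33:1→28,m→28 34:1→33,m→33 35:1→33,m→27 36:1→20,m→31 (ε-aug+det+¬).
'1m111': run [53, 47, 36, 25, 9, 4] end={s2,s3,s47,s5} rej; 5/5 deletions ∈↓L.
'm111m': run [53, 49, 40, 26, 10, 3] end={s10,s2,s3} ∉↓L; 5/5 deletions ∈↓L.
'mmmmm': run [53, 49, 42, 26, 12, 3] end={s10,s2,s3} rej; 5/5 del acc.
'11m1mm': N↓-sim [53, 47, 37, 24, 9, 6, 3] end={s10,s2,s3} ∉↓L; 6/6 deletions ∈↓L.
'1m1mm1': |S_i|=[53, 47, 36, 25, 16, 6, 3] end={s2,s3,s47} ∉↓L; 6/6 deletions ∈↓L.
5 minimals (antichain).

min(Σ*\↓L) = [1m111, m111m, mmmmm, 11m1mm, 1m1mm1].


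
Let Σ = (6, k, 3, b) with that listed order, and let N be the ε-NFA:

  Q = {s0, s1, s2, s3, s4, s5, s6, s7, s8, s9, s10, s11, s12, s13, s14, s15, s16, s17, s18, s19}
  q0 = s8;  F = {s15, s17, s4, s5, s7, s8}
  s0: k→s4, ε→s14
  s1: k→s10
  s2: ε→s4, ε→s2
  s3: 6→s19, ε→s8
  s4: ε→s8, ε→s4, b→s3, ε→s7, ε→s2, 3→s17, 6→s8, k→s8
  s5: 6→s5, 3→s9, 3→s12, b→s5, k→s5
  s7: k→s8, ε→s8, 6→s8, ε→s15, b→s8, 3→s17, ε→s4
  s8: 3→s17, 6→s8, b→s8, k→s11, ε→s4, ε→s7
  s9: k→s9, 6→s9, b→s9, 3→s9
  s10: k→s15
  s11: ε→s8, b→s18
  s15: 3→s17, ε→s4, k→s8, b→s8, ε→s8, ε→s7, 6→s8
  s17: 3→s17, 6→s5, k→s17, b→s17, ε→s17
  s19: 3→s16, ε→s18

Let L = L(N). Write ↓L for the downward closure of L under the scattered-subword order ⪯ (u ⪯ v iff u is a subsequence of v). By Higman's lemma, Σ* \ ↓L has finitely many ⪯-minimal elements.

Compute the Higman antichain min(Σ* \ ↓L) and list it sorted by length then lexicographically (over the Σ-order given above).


min(Σ*\↓L) = [363].

|Q|=20, |F|=6, |δ|=54 (19 ε).
min D↑ (4 st, q0=0, F={3}): 0:6→0,k→0,3→1,b→0 1:6→2,k→1,3→1,b→1 2:6→2,k→2,3→3,b→2 3:6→3,k→3,3→3,b→3.
'363': N↓-sim [14, 5, 3, 2] end={s12,s9} rej; 3/3 deletions ∈↓L.
1 obstructions.


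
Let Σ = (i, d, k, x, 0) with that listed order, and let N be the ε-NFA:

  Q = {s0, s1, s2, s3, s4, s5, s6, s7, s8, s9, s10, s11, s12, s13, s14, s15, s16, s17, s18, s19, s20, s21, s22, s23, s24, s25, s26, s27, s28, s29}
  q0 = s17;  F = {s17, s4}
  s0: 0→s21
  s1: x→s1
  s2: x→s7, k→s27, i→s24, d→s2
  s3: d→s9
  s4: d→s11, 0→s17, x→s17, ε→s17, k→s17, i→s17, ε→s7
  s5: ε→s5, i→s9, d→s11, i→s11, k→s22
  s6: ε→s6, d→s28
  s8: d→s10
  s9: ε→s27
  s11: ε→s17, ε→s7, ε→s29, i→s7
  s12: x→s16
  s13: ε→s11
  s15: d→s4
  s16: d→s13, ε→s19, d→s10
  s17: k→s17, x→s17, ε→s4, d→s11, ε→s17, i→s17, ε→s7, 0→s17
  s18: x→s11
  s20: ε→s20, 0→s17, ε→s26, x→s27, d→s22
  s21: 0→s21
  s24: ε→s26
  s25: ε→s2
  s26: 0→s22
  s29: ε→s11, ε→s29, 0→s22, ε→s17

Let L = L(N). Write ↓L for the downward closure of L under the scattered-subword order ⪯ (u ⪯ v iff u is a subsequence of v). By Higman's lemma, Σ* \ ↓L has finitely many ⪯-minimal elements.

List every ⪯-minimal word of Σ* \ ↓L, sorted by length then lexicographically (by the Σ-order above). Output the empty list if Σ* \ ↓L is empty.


Antichain: [].

|Q|=30, |F|=2, |δ|=55 (20 ε).
min D↑ (1 st, q0=0, F={}): 0:i→0,d→0,k→0,x→0,0→0 (ε-aug+det+¬).
L(D↑) = ∅; no obstructions.


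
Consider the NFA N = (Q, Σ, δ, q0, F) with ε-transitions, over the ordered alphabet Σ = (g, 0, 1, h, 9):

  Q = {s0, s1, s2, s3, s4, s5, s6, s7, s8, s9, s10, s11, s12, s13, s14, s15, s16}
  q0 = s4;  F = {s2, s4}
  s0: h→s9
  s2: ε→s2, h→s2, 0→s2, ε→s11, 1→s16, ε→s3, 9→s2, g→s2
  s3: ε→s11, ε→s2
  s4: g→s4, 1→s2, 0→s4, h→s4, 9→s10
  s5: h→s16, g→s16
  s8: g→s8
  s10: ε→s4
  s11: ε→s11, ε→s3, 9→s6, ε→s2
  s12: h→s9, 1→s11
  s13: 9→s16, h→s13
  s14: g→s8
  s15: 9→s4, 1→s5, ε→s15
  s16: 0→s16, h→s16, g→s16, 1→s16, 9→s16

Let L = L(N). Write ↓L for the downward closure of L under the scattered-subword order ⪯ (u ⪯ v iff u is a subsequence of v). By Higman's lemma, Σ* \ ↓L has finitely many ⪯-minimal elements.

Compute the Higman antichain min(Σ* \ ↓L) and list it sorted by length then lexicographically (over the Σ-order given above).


min(Σ*\↓L) = [11].

|Q|=17, |F|=2, |δ|=37 (10 ε).
min D↑ (3 st, q0=0, F={2}): 0:g→0,0→0,1→1,h→0,9→0 1:g→1,0→1,1→2,h→1,9→1 2:g→2,0→2,1→2,h→2,9→2 (ε-aug+det+¬).
'11': run [7, 5, 1] end={s16} ∉↓L; 2/2 single-dels accept.
1 words, ⪯-incomp.


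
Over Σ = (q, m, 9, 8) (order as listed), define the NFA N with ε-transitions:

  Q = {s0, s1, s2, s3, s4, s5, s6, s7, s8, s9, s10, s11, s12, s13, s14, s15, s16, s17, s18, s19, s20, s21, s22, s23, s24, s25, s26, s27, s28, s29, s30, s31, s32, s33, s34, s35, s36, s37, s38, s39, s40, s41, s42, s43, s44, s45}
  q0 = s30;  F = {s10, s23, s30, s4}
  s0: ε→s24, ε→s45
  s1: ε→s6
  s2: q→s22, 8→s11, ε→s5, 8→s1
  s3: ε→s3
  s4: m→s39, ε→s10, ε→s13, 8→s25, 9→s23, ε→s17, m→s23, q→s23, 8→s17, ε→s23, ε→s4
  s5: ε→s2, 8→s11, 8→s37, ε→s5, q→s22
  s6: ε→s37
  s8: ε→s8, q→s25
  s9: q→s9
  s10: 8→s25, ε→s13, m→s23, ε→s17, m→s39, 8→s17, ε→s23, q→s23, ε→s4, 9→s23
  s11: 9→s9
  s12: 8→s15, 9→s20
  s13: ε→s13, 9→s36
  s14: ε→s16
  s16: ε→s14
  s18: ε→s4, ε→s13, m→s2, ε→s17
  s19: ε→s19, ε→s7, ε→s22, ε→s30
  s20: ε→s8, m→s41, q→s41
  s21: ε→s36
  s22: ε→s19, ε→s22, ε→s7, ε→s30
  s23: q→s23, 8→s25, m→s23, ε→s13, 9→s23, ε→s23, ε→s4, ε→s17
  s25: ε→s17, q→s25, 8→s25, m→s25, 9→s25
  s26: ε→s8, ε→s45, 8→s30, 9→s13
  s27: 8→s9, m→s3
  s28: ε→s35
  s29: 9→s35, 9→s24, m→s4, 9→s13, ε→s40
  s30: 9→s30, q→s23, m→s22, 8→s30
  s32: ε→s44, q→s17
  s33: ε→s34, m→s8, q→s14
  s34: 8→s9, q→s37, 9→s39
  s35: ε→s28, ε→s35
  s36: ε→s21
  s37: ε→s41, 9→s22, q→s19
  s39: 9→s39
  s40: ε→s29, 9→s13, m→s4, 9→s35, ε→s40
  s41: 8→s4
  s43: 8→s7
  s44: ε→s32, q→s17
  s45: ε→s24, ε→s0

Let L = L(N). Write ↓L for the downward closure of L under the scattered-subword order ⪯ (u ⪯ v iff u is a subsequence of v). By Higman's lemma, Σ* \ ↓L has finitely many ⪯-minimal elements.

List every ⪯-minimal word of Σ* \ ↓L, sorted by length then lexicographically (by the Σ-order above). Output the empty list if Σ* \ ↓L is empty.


Antichain: [q8].

|Q|=46, |F|=4, |δ|=116 (54 ε).
min D↑ (3 st, q0=0, F={2}): 0:q→1,m→0,9→0,8→0 1:q→1,m→1,9→1,8→2 2:q→2,m→2,9→2,8→2 [Hopcroft].
'q8': run [13, 9, 2] end={s17,s25} — reject; 2/2 single-dels accept.
1 minimals (antichain).


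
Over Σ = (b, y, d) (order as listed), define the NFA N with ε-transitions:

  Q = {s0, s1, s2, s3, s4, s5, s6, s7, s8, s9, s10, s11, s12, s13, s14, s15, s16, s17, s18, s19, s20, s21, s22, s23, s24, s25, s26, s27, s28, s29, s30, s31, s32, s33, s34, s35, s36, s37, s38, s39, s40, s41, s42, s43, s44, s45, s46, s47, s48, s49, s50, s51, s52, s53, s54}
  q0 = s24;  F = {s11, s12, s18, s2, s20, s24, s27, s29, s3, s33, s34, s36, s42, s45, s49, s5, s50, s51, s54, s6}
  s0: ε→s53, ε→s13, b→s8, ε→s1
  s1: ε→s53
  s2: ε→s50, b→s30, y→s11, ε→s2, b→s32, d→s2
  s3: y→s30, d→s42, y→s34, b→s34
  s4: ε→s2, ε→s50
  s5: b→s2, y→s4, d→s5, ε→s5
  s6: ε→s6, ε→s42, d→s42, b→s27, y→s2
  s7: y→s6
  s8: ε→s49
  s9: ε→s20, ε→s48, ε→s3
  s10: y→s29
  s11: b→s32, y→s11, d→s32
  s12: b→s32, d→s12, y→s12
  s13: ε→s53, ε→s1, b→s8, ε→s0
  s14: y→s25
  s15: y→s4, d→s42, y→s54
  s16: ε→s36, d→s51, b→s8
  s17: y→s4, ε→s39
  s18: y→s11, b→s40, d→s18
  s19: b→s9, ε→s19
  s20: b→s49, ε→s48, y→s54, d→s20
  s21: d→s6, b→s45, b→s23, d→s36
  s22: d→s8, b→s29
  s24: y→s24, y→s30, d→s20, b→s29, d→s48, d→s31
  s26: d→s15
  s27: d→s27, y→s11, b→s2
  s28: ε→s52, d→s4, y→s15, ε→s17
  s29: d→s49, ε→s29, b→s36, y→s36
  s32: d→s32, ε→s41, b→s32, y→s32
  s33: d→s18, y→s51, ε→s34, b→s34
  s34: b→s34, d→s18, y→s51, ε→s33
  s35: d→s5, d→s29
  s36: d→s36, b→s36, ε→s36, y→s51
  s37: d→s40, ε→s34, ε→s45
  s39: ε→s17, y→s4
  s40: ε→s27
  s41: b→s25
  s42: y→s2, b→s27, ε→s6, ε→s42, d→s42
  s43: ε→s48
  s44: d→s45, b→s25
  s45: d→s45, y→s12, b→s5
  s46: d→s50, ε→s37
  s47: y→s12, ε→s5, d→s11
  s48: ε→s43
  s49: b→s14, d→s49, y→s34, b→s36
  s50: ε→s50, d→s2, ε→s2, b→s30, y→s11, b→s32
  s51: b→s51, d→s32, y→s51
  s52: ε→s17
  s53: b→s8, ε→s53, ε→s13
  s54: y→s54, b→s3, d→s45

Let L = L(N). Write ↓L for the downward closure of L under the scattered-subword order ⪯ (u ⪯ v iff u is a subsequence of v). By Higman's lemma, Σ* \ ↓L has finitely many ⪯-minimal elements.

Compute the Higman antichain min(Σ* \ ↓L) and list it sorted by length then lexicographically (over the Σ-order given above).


|Q|=55, |F|=20, |δ|=146 (44 ε).
min D↑ (18 st, q0=0, F={10}): 0:b→1,y→0,d→2 1:b→3,y→3,d→4 2:b→4,y→5,d→2 3:b→3,y→6,d→3 4:b→3,y→7,d→4 5:b→8,y→5,d→9 6:b→6,y→6,d→10 7:b→7,y→6,d→11 8:b→7,y→7,d→12 9:b→13,y→14,d→9 10:b→10,y→10,d→10 11:b→15,y→16,d→11 12:b→15,y→17,d→12 13:b→17,y→17,d→13 14:b→10,y→14,d→14 15:b→17,y→16,d→15 16:b→10,y→16,d→10 17:b→10,y→16,d→17 (ε-aug+det+¬).
'bbyd': N↓-sim [30, 22, 15, 5, 3] end={s25,s32,s41} ∉↓L; 4/4 deletions ∈↓L.
'byyd': run [30, 22, 15, 5, 3] end={s25,s32,s41} rej; 4/4 single-dels accept.
'dydyb': N↓-sim [30, 28, 21, 16, 9, 4] end={s25,s30,s32,s41} ∉↓L; 5/5 single-dels accept.
'dydbbb': N↓-sim [30, 28, 21, 16, 11, 7, 4] end={s25,s30,s32,s41} — reject; 6/6 del acc.
4 minimals (antichain).

A = [bbyd, byyd, dydyb, dydbbb].


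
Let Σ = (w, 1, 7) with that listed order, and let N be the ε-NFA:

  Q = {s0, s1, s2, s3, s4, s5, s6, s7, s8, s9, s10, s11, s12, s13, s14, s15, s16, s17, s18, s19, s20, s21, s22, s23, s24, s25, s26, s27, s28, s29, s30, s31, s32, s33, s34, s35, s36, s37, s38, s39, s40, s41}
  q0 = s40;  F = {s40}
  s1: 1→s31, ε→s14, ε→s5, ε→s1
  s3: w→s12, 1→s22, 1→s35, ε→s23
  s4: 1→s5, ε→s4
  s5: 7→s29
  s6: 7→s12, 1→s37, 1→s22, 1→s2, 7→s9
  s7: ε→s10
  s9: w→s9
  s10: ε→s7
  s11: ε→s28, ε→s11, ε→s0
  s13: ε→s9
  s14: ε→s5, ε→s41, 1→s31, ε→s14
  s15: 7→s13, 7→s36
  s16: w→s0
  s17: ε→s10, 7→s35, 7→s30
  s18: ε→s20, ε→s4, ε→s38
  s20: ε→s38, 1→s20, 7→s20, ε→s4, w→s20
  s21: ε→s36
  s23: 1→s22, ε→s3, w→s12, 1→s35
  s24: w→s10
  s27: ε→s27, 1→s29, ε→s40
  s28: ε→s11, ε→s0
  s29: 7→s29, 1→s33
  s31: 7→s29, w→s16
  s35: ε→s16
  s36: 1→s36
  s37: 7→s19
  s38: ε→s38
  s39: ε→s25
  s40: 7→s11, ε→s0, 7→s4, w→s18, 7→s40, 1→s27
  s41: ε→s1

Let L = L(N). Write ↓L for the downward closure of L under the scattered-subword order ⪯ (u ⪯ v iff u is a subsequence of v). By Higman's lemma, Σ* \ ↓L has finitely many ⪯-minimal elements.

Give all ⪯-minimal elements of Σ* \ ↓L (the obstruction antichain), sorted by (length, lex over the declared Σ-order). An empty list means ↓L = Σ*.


Antichain: [w].

|Q|=42, |F|=1, |δ|=68 (31 ε).
min D↑ (2 st, q0=0, F={1}): 0:w→1,1→0,7→0 1:w→1,1→1,7→1 [Hopcroft].
'w': N↓-sim [12, 7] end={s18,s20,s29,s33,s38,s4,s5} ∉↓L; 1/1 single-dels accept.
1 minimals (antichain).


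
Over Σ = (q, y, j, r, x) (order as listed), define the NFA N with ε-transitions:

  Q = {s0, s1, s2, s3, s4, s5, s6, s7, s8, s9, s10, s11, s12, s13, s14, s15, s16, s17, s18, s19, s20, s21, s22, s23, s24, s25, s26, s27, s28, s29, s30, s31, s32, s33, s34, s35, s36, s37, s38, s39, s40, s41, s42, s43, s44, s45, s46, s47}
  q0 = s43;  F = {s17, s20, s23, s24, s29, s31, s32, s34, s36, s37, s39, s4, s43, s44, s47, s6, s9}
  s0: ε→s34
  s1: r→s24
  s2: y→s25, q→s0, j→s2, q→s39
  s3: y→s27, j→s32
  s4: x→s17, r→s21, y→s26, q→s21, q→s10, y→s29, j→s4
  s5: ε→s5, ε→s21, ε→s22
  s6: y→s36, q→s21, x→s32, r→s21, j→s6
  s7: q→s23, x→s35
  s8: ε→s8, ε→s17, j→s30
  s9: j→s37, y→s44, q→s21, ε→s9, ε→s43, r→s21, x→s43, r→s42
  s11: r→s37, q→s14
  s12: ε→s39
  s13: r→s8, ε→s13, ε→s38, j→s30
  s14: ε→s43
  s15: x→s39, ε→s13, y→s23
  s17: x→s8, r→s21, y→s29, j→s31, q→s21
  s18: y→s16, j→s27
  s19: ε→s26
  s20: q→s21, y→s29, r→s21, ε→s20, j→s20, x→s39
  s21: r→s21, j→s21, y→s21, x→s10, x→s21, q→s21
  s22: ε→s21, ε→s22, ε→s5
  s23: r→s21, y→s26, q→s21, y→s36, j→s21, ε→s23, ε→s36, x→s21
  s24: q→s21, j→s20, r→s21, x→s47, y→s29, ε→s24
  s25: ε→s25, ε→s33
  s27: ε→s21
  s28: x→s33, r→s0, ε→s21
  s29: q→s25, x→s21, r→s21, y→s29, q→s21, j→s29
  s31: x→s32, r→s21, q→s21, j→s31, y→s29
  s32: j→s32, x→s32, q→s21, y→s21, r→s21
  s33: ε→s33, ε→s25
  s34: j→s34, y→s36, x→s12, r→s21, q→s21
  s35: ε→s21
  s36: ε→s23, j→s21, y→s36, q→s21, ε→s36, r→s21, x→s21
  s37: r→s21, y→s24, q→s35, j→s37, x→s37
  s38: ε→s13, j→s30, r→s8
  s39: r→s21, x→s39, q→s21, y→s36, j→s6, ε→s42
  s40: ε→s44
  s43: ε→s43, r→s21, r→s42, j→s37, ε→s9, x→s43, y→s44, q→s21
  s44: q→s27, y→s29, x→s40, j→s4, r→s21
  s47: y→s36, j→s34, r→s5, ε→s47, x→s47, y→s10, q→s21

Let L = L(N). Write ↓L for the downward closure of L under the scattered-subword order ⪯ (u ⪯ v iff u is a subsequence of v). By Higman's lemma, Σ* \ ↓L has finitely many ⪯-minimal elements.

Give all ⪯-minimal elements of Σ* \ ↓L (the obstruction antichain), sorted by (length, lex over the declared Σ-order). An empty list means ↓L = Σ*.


|Q|=48, |F|=17, |δ|=156 (36 ε).
min D↑ (16 st, q0=0, F={1}): 0:q→1,y→2,j→3,r→1,x→0 1:q→1,y→1,j→1,r→1,x→1 2:q→1,y→4,j→5,r→1,x→2 3:q→1,y→6,j→3,r→1,x→3 4:q→1,y→4,j→4,r→1,x→1 5:q→1,y→4,j→5,r→1,x→7 6:q→1,y→4,j→8,r→1,x→9 7:q→1,y→4,j→10,r→1,x→7 8:q→1,y→4,j→8,r→1,x→11 9:q→1,y→12,j→13,r→1,x→9 10:q→1,y→4,j→10,r→1,x→14 11:q→1,y→12,j→15,r→1,x→11 12:q→1,y→12,j→1,r→1,x→1 13:q→1,y→12,j→13,r→1,x→11 14:q→1,y→1,j→14,r→1,x→14 15:q→1,y→12,j→15,r→1,x→14 (ε-aug+det+¬).
'q': |S_i|=[31, 6] end={s10,s21,s25,s27,s33,s35} ∉↓L; 1/1 del acc.
'r': run [31, 5] end={s10,s21,s22,s42,s5} rej; 1/1 single-dels accept.
'yyx': N↓-sim [31, 27, 8, 2] end={s10,s21} — reject; 3/3 del acc.
'jyxyj': |S_i|=[31, 26, 19, 14, 5, 2] end={s10,s21} — reject; 5/5 del acc.
'yjxjxy': run [31, 27, 20, 17, 12, 3, 2] end={s10,s21} — reject; 6/6 single-dels accept.
5 obstructions.

min(Σ*\↓L) = [q, r, yyx, jyxyj, yjxjxy].


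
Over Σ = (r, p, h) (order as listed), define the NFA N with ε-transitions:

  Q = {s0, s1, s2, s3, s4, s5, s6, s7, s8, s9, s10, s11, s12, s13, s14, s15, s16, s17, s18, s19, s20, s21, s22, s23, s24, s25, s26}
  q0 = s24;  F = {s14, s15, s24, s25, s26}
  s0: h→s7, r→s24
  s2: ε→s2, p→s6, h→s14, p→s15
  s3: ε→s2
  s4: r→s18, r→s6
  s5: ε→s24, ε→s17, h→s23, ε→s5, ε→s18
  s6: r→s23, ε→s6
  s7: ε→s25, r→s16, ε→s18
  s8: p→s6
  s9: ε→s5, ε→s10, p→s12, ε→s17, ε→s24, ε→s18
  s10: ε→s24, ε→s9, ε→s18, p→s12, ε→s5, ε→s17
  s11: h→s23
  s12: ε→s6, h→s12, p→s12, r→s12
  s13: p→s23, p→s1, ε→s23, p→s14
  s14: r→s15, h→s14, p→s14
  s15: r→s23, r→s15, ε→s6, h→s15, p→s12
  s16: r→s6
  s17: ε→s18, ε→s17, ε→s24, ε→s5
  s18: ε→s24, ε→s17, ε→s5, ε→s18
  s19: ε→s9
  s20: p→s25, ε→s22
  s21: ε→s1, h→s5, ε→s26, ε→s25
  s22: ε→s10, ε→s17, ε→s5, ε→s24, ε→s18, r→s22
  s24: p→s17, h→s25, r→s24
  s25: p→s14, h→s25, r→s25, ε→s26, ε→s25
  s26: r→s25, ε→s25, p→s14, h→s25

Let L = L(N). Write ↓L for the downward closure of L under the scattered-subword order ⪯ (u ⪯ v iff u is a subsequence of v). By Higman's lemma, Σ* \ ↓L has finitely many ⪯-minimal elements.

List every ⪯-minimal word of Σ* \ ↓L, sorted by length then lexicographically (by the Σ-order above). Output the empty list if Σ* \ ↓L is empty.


min(Σ*\↓L) = [hprp].

|Q|=27, |F|=5, |δ|=83 (43 ε).
min D↑ (5 st, q0=0, F={4}): 0:r→0,p→0,h→1 1:r→1,p→2,h→1 2:r→3,p→2,h→2 3:r→3,p→4,h→3 4:r→4,p→4,h→4 (ε-aug+det+¬).
'hprp': run [11, 7, 5, 4, 3] end={s12,s23,s6} rej; 4/4 single-dels accept.
1 words, ⪯-incomp.


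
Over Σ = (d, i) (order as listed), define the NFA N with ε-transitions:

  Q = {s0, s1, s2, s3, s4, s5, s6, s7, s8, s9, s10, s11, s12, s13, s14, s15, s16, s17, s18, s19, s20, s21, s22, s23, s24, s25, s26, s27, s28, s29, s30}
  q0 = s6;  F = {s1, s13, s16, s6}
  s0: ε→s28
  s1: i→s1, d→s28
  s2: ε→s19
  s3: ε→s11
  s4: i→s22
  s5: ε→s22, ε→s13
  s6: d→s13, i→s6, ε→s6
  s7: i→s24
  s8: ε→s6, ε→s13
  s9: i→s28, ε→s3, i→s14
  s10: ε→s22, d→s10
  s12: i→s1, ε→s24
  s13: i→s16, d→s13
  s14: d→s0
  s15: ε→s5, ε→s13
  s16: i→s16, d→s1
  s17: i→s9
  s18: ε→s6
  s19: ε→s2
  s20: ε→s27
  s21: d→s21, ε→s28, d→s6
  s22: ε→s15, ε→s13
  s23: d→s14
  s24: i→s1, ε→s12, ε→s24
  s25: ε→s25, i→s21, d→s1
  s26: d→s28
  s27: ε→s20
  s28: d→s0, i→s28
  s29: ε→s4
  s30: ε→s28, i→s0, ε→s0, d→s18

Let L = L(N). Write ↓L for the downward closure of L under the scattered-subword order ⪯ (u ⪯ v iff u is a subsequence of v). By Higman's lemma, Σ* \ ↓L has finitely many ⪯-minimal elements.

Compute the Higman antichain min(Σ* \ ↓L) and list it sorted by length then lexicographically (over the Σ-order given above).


|Q|=31, |F|=4, |δ|=53 (26 ε).
min D↑ (5 st, q0=0, F={4}): 0:d→1,i→0 1:d→1,i→2 2:d→3,i→2 3:d→4,i→3 4:d→4,i→4 (ε-aug+det+¬).
'didd': |S_i|=[6, 5, 4, 3, 2] end={s0,s28} rej; 4/4 deletions ∈↓L.
1 obstructions.

Antichain: [didd].


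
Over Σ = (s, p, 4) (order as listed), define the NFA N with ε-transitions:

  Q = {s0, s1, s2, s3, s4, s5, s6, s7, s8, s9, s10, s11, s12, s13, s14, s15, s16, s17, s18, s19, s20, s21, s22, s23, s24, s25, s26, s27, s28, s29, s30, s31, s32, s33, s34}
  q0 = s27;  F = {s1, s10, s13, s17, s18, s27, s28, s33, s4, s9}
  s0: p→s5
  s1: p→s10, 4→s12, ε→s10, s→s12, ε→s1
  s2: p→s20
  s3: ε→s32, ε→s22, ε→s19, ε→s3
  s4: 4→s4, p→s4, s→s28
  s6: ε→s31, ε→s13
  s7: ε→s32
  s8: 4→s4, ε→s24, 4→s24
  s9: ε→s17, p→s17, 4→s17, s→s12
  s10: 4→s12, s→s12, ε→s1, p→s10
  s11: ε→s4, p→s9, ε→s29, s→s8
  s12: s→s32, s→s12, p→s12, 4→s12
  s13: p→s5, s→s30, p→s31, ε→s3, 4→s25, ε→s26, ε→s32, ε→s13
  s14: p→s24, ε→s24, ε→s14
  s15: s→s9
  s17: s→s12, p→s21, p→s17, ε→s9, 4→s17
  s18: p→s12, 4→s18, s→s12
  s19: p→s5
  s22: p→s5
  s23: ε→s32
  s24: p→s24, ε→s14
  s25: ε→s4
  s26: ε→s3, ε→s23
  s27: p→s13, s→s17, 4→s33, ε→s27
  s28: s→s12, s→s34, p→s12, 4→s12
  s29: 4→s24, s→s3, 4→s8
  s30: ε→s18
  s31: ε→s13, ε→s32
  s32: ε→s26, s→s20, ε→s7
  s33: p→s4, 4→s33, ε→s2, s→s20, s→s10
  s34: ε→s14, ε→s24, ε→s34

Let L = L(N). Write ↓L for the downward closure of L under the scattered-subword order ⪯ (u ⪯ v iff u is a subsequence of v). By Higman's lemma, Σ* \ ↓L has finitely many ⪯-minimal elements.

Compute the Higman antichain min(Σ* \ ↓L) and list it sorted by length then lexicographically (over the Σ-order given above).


|Q|=35, |F|=10, |δ|=89 (36 ε).
min D↑ (9 st, q0=0, F={4}): 0:s→1,p→2,4→3 1:s→4,p→1,4→1 2:s→5,p→2,4→6 3:s→7,p→6,4→3 4:s→4,p→4,4→4 5:s→4,p→4,4→5 6:s→8,p→6,4→6 7:s→4,p→7,4→4 8:s→4,p→4,4→4.
'ss': |S_i|=[28, 21, 13] end={s12,s14,s19,s20,s22,s23,s24,s26,s3,s32,s34,s5,…} — reject; 2/2 single-dels accept.
'psp': N↓-sim [28, 25, 16, 12] end={s12,s14,s19,s20,s22,s23,s24,s26,s3,s32,s5,s7} rej; 3/3 del acc.
'4s4': run [28, 24, 16, 10] end={s12,s19,s20,s22,s23,s26,s3,s32,s5,s7} rej; 3/3 del acc.
3 minimals (antichain).

A = [ss, psp, 4s4].


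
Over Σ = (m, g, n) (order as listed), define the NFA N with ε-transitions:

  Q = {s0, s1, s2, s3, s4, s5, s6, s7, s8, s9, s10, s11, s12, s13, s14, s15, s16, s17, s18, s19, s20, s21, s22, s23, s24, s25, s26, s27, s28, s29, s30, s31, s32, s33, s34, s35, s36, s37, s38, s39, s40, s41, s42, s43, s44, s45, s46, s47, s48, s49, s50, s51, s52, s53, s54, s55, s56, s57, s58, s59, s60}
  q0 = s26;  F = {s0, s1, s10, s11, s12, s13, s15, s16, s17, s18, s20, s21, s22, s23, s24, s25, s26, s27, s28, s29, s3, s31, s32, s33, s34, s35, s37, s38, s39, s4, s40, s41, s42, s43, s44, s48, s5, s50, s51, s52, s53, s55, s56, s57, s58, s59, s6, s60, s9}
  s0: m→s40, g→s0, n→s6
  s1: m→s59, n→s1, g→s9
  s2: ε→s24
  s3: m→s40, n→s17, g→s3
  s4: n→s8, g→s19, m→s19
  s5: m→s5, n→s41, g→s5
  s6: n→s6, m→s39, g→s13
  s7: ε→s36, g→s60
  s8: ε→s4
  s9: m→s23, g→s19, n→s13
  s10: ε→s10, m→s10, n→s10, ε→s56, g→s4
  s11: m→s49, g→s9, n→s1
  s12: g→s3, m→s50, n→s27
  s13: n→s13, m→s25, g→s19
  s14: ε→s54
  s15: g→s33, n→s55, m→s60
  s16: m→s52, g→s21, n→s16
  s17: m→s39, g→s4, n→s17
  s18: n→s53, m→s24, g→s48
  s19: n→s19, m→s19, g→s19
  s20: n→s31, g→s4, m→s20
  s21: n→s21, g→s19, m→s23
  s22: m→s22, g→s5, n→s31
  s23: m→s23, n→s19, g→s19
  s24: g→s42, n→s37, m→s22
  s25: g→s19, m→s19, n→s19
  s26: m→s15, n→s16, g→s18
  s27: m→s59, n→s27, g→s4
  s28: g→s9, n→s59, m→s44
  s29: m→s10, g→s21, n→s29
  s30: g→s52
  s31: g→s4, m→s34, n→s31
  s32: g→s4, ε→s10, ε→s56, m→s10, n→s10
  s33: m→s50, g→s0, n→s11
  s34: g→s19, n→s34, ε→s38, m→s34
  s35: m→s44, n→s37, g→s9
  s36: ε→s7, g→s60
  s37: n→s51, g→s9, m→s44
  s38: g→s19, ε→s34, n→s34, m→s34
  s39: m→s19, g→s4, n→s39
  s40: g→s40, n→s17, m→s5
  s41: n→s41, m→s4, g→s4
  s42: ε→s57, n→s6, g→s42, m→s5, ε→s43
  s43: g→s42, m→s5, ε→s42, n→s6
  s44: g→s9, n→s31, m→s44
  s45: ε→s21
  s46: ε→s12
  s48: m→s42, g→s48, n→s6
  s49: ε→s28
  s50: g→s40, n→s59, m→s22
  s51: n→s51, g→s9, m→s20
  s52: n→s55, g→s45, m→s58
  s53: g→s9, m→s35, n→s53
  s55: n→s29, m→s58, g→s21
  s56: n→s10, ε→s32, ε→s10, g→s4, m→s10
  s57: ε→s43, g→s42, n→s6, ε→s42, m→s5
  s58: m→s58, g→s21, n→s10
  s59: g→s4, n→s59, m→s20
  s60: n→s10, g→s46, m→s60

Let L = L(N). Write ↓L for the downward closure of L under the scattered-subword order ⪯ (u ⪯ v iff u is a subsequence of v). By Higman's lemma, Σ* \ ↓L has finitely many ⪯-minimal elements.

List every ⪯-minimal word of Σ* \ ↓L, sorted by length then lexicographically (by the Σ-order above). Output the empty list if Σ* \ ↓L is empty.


min(Σ*\↓L) = [ngg, ngmn, mmngm, ggnmm, mnnmgm, gmmnmg].

|Q|=61, |F|=49, |δ|=174 (21 ε).
min D↑ (45 st, q0=0, F={26}): 0:m→1,g→2,n→3 1:m→4,g→5,n→6 2:m→7,g→8,n→9 3:m→10,g→11,n→3 4:m→4,g→12,n→13 5:m→14,g→15,n→16 6:m→17,g→11,n→18 7:m→19,g→20,n→21 8:m→20,g→8,n→22 9:m→23,g→24,n→9 10:m→17,g→11,n→6 11:m→25,g→26,n→11 12:m→14,g→27,n→28 13:m→13,g→29,n→13 14:m→19,g→30,n→31 15:m→30,g→15,n→22 16:m→32,g→24,n→33 17:m→17,g→11,n→13 18:m→13,g→11,n→18 19:m→19,g→34,n→35 20:m→34,g→20,n→22 21:m→36,g→24,n→37 22:m→38,g→39,n→22 23:m→36,g→24,n→21 24:m→25,g→26,n→39 25:m→25,g→26,n→26 26:m→26,g→26,n→26 27:m→30,g→27,n→40 28:m→31,g→29,n→28 29:m→26,g→26,n→29 30:m→34,g→30,n→40 31:m→41,g→29,n→31 32:m→36,g→24,n→31 33:m→31,g→24,n→33 34:m→34,g→34,n→42 35:m→43,g→29,n→35 36:m→36,g→24,n→35 37:m→41,g→24,n→37 38:m→26,g→29,n→38 39:m→44,g→26,n→39 40:m→38,g→29,n→40 41:m→41,g→29,n→35 42:m→29,g→29,n→42 43:m→43,g→26,n→43 44:m→26,g→26,n→26 [Hopcroft].
'ngg': N↓-sim [54, 36, 9, 1] end={s19} — reject; 3/3 deletions ∈↓L.
'ngmn': N↓-sim [54, 36, 9, 3, 1] end={s19} ∉↓L; 4/4 deletions ∈↓L.
'mmngm': |S_i|=[54, 49, 32, 19, 3, 1] end={s19} rej; 5/5 single-dels accept.
'ggnmm': |S_i|=[54, 43, 19, 9, 5, 1] end={s19} ∉↓L; 5/5 single-dels accept.
'mnnmgm': N↓-sim [54, 49, 31, 24, 14, 3, 1] end={s19} ∉↓L; 6/6 deletions ∈↓L.
'gmmnmg': run [54, 43, 30, 16, 10, 6, 1] end={s19} ∉↓L; 6/6 deletions ∈↓L.
6 words, ⪯-incomp.


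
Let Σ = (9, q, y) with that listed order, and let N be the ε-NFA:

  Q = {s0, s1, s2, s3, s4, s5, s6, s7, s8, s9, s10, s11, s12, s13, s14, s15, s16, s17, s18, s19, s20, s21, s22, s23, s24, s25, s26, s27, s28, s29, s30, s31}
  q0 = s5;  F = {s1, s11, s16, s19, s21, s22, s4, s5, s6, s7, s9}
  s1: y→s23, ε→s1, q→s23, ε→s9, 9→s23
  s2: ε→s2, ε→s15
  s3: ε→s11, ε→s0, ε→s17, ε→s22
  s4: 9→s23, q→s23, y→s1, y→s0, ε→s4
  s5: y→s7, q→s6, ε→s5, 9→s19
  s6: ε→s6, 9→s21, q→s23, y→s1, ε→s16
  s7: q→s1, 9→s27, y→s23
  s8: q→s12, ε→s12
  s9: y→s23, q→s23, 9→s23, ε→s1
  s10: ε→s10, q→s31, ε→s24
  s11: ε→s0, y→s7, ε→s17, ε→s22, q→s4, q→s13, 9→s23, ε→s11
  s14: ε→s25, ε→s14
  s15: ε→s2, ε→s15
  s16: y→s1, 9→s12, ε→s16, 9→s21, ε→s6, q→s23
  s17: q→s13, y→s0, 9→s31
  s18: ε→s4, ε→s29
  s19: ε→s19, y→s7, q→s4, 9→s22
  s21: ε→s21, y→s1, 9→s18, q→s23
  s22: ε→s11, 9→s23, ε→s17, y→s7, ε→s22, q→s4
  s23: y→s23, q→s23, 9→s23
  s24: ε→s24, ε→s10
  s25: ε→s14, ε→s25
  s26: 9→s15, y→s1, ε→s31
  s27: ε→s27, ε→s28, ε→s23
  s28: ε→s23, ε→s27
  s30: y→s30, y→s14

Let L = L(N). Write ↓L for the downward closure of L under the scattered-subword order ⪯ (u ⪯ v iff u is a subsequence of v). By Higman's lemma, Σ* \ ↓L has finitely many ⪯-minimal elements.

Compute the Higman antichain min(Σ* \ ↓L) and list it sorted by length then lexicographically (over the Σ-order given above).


min(Σ*\↓L) = [qq, y9, yy, 999, 9q9].

|Q|=32, |F|=11, |δ|=91 (43 ε).
min D↑ (9 st, q0=0, F={7}): 0:9→1,q→2,y→3 1:9→4,q→5,y→3 2:9→6,q→7,y→8 3:9→7,q→8,y→7 4:9→7,q→5,y→3 5:9→7,q→7,y→8 6:9→5,q→7,y→8 7:9→7,q→7,y→7 8:9→7,q→7,y→7 [Hopcroft].
'qq': N↓-sim [21, 12, 1] end={s23} ∉↓L; 2/2 single-dels accept.
'y9': run [21, 7, 3] end={s23,s27,s28} rej; 2/2 del acc.
'yy': N↓-sim [21, 7, 1] end={s23} ∉↓L; 2/2 del acc.
'999': |S_i|=[21, 18, 15, 4] end={s23,s27,s28,s31} ∉↓L; 3/3 del acc.
'9q9': run [21, 18, 6, 1] end={s23} — reject; 3/3 single-dels accept.
5 obstructions.


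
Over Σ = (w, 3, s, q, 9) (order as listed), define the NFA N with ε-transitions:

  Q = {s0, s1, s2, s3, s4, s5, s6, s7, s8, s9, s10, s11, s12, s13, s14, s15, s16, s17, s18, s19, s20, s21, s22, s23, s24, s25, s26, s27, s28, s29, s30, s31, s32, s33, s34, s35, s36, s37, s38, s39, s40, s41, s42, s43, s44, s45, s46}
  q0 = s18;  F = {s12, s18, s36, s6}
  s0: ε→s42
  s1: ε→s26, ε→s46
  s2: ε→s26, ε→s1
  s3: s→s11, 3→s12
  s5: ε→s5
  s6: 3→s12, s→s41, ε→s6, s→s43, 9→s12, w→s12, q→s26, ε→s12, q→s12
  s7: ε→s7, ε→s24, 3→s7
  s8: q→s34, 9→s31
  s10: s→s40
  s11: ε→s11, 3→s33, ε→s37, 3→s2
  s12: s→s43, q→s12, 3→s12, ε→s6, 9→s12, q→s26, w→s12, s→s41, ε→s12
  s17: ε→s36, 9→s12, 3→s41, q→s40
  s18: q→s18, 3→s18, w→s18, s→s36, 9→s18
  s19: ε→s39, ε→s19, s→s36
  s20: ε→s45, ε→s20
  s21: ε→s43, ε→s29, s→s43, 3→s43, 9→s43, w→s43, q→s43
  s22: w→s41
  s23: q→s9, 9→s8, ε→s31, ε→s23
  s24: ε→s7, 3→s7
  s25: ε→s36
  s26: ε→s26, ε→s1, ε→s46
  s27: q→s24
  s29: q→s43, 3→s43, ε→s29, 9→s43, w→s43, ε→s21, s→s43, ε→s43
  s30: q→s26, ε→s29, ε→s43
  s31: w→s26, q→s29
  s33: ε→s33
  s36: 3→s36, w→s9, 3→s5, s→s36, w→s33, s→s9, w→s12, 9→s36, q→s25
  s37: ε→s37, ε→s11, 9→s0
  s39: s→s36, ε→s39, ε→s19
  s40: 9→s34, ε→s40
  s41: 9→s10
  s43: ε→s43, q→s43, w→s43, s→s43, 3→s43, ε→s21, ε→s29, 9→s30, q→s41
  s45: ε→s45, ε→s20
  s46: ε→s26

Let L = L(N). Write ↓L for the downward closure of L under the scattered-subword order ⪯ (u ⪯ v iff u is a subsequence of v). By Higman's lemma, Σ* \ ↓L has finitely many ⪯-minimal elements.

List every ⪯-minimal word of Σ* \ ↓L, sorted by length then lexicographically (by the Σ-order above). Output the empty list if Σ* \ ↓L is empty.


|Q|=47, |F|=4, |δ|=113 (45 ε).
min D↑ (4 st, q0=0, F={3}): 0:w→0,3→0,s→1,q→0,9→0 1:w→2,3→1,s→1,q→1,9→1 2:w→2,3→2,s→3,q→2,9→2 3:w→3,3→3,s→3,q→3,9→3 [Hopcroft].
'sws': |S_i|=[19, 18, 15, 11] end={s1,s10,s21,s26,s29,s30,s34,s40,s41,s43,s46} — reject; 3/3 single-dels accept.
1 obstructions.

Antichain: [sws].


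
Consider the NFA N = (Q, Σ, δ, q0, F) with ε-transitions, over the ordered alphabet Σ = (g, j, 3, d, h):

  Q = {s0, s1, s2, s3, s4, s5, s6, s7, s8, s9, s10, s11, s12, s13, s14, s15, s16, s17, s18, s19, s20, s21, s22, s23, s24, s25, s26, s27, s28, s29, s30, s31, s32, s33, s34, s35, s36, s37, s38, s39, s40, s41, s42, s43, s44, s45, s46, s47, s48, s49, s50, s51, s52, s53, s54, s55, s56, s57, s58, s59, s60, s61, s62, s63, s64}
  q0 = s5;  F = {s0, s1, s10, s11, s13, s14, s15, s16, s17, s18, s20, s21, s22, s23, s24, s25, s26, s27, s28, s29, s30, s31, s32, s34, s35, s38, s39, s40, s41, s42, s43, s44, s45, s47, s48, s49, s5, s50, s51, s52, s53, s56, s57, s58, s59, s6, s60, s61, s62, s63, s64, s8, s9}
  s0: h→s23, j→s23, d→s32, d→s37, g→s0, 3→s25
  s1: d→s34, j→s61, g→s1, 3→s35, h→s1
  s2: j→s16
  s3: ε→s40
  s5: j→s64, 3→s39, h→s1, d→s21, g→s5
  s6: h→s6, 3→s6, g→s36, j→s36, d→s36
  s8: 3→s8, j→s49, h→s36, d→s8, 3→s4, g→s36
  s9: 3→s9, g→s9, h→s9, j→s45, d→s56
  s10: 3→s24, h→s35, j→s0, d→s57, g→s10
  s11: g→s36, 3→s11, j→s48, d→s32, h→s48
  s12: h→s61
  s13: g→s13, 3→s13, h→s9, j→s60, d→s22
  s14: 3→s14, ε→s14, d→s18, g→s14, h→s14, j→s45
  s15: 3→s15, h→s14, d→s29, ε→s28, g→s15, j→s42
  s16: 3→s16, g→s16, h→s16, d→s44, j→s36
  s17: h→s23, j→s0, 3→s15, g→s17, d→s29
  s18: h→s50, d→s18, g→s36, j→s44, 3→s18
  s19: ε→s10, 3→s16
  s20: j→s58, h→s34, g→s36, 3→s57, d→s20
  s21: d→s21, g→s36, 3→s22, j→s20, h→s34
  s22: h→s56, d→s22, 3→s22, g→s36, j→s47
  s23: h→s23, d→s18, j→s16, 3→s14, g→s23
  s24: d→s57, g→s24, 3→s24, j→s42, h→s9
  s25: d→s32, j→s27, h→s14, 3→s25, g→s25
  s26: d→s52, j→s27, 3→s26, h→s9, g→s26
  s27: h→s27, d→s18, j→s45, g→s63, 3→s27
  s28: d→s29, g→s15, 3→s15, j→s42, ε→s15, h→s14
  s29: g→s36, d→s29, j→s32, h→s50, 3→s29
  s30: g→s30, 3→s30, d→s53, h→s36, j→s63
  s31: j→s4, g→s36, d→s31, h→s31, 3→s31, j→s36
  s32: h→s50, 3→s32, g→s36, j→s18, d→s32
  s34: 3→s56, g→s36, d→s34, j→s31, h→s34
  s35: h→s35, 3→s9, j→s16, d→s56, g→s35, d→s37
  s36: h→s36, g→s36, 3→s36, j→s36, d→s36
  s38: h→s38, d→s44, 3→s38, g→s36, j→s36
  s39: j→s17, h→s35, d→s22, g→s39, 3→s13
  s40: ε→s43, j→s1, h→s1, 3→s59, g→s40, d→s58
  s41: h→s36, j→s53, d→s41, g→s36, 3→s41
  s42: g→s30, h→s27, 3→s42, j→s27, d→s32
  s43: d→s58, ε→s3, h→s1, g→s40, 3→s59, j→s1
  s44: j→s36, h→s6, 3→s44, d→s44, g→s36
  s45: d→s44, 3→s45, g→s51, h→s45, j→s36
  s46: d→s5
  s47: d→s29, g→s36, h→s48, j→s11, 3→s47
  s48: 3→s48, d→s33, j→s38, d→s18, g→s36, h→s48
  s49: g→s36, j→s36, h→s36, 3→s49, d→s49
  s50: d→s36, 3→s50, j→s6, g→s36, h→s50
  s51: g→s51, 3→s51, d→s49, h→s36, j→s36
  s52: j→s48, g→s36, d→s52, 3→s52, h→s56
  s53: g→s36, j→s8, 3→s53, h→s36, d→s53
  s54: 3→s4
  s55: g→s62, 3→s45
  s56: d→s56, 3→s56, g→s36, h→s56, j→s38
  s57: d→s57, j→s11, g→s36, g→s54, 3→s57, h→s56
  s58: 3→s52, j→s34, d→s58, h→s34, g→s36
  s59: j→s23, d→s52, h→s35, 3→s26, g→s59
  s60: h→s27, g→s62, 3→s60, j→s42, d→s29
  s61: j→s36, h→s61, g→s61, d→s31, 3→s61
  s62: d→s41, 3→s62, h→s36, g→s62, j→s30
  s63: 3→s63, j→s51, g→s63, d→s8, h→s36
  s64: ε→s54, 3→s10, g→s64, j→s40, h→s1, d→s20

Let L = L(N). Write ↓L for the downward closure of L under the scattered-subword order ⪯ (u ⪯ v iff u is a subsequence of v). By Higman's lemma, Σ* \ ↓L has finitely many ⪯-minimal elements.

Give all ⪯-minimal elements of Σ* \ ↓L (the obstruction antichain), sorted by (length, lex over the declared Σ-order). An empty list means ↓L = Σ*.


A = [dg, hjj, jjjjj, 3jdhd, 33jgh].

|Q|=65, |F|=53, |δ|=291 (8 ε).
min D↑ (52 st, q0=0, F={12}): 0:g→0,j→1,3→2,d→3,h→4 1:g→1,j→5,3→6,d→7,h→4 2:g→2,j→8,3→9,d→10,h→11 3:g→12,j→7,3→10,d→3,h→13 4:g→4,j→14,3→11,d→13,h→4 5:g→5,j→4,3→15,d→16,h→4 6:g→6,j→17,3→18,d→19,h→11 7:g→12,j→16,3→19,d→7,h→13 8:g→8,j→17,3→20,d→21,h→22 9:g→9,j→23,3→9,d→10,h→24 10:g→12,j→25,3→10,d→10,h→26 11:g→11,j→27,3→24,d→26,h→11 12:g→12,j→12,3→12,d→12,h→12 13:g→12,j→28,3→26,d→13,h→13 14:g→14,j→12,3→14,d→28,h→14 15:g→15,j→22,3→29,d→30,h→11 16:g→12,j→13,3→30,d→16,h→13 17:g→17,j→22,3→31,d→32,h→22 18:g→18,j→33,3→18,d→19,h→24 19:g→12,j→34,3→19,d→19,h→26 20:g→20,j→33,3→20,d→21,h→35 21:g→12,j→32,3→21,d→21,h→36 22:g→22,j→27,3→35,d→37,h→22 23:g→38,j→33,3→23,d→21,h→39 24:g→24,j→40,3→24,d→26,h→24 25:g→12,j→34,3→25,d→21,h→41 26:g→12,j→42,3→26,d→26,h→26 27:g→27,j→12,3→27,d→43,h→27 28:g→12,j→12,3→28,d→28,h→28 29:g→29,j→39,3→29,d→30,h→24 30:g→12,j→41,3→30,d→30,h→26 31:g→31,j→39,3→31,d→32,h→35 32:g→12,j→37,3→32,d→32,h→36 33:g→44,j→39,3→33,d→32,h→39 34:g→12,j→41,3→34,d→32,h→41 35:g→35,j→40,3→35,d→37,h→35 36:g→12,j→45,3→36,d→12,h→36 37:g→12,j→43,3→37,d→37,h→36 38:g→38,j→44,3→38,d→46,h→12 39:g→47,j→40,3→39,d→37,h→39 40:g→48,j→12,3→40,d→43,h→40 41:g→12,j→42,3→41,d→37,h→41 42:g→12,j→12,3→42,d→43,h→42 43:g→12,j→12,3→43,d→43,h→45 44:g→44,j→47,3→44,d→49,h→12 45:g→12,j→12,3→45,d→12,h→45 46:g→12,j→49,3→46,d→46,h→12 47:g→47,j→48,3→47,d→50,h→12 48:g→48,j→12,3→48,d→51,h→12 49:g→12,j→50,3→49,d→49,h→12 50:g→12,j→51,3→50,d→50,h→12 51:g→12,j→12,3→51,d→51,h→12 (ε-aug+det+¬).
'dg': |S_i|=[59, 28, 3] end={s36,s4,s54} ∉↓L; 2/2 single-dels accept.
'hjj': |S_i|=[59, 26, 11, 2] end={s36,s4} — reject; 3/3 single-dels accept.
'jjjjj': |S_i|=[59, 54, 40, 26, 11, 2] end={s36,s4} ∉↓L; 5/5 del acc.
'3jdhd': |S_i|=[59, 49, 34, 14, 3, 1] end={s36} ∉↓L; 5/5 deletions ∈↓L.
'33jgh': N↓-sim [59, 49, 41, 25, 10, 1] end={s36} — reject; 5/5 single-dels accept.
5 obstructions.
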